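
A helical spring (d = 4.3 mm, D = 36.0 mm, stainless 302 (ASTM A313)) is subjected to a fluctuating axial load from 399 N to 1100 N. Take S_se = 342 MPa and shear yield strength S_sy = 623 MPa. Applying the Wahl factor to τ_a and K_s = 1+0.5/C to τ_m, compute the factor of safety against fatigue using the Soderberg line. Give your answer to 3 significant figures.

C = D/d = 36.0/4.3 = 8.3721; K_W = (4C−1)/(4C−4)+0.615/C = 1.1752; K_s = 1+0.5/C = 1.0597
F_a = (F_max−F_min)/2 = 350.5 N; F_m = (F_max+F_min)/2 = 749.5 N
τ_a = K_W·8F_aD/(πd³) = 1.1752 × 404.13 = 474.94 MPa
τ_m = K_s·8F_mD/(πd³) = 1.0597 × 864.19 = 915.8 MPa
Soderberg: 1/n_f = τ_a/S_se + τ_m/S_sy = 474.94/342 + 915.8/623 = 1.38870 + 1.46998 = 2.8587
n_f = 1/2.8587 = 0.3498

0.350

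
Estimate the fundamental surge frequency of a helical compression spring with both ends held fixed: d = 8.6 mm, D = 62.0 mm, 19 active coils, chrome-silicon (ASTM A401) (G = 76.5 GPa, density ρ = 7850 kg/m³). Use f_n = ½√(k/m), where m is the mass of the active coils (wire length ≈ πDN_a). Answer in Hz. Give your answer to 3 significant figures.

41.4 Hz

k = Gd⁴/(8D³N_a) = (76.5×10³)(8.6⁴)/(8·62.0³·19) = 11.551 N/mm = 11551 N/m
Wire length L = πDN_a = π·62.0·19 = 3700.8 mm
m = ρ·(πd²/4)·L = 7850 × 58.088×10⁻⁶ m² × 3.7008 m = 1.6875 kg
f_n = ½√(k/m) = 0.5·√(11551/1.6875) = 0.5·√(6845.2) = 41.368 Hz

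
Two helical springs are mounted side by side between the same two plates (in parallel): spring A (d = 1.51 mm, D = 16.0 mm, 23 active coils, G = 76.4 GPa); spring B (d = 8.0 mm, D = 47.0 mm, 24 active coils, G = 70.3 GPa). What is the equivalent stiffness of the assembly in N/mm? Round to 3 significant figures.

k_A = Gd⁴/(8D³N_a) = (76.4×10³)(1.51⁴)/(8·16.0³·23) = 0.52702 N/mm
k_B = Gd⁴/(8D³N_a) = (70.3×10³)(8.0⁴)/(8·47.0³·24) = 14.445 N/mm
Parallel: k_eq = 0.52702 + 14.445 = 14.972 N/mm

15.0 N/mm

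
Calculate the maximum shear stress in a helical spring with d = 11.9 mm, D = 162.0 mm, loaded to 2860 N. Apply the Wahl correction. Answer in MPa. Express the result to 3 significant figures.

773 MPa

Spring index C = D/d = 162.0/11.9 = 13.6134
K_W = (4C−1)/(4C−4) + 0.615/C = 53.454/50.454 + 0.0452 = 1.1046
τ₀ = 8FD/(πd³) = 8·2860·162.0/(π·11.9³) = 3.70656e+06/5294.1 = 700.13 MPa
τ_max = K·τ₀ = 1.1046 × 700.13 = 773.39 MPa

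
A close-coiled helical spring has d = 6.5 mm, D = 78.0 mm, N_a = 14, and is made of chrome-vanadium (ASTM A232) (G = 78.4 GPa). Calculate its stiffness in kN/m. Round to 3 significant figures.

2.63 kN/m

k = Gd⁴/(8D³N_a) = (78.4×10³ × 6.5⁴) / (8 × 78.0³ × 14)
  = 1.39949e+08 / 5.31498e+07 = 2.6331 N/mm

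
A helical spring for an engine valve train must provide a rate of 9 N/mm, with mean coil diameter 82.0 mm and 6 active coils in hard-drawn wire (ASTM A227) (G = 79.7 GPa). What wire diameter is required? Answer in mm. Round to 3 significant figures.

7.39 mm

d = (8D³N_a·k / G)^(1/4) = (8·82.0³·6·9 / (79.7×10³))^0.25
  = (2988.6)^0.25 = 7.3938 mm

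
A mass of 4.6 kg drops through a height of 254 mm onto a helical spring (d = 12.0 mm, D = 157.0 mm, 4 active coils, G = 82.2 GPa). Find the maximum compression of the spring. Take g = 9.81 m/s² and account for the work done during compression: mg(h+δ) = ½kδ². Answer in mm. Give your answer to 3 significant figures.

k = Gd⁴/(8D³N_a) = (82.2×10³)(12.0⁴)/(8·157.0³·4) = 13.764 N/mm
W = mg = 4.6 × 9.81 = 45.126 N
½kδ² − Wδ − Wh = 0 → δ = (W + √(W² + 2kWh))/k
δ = (45.126 + √(2036.4 + 315528))/13.764 = (45.126 + 563.53)/13.764 = 44.22 mm

44.2 mm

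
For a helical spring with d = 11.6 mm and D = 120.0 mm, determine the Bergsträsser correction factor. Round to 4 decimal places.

C = D/d = 120.0/11.6 = 10.3448
K_B = (4C+2)/(4C−3) = 43.379/38.379 = 1.1303

1.1303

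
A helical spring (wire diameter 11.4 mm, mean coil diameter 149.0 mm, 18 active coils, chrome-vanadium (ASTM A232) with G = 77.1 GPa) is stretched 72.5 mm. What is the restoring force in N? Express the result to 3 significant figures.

198 N

k = Gd⁴/(8D³N_a) = (77.1×10³)(11.4⁴)/(8·149.0³·18) = 2.7337 N/mm
F = k·δ = 2.7337 × 72.5 = 198.19 N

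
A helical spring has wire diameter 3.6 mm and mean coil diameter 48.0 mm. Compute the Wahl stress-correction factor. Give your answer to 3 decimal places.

C = D/d = 48.0/3.6 = 13.3333
K_W = (4C−1)/(4C−4) + 0.615/C = 52.333/49.333 + 0.0461 = 1.1069

1.107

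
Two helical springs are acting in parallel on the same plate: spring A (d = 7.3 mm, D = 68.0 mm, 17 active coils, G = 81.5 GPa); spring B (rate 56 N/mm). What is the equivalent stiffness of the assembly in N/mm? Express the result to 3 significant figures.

k_A = Gd⁴/(8D³N_a) = (81.5×10³)(7.3⁴)/(8·68.0³·17) = 5.4123 N/mm
Parallel: k_eq = 5.4123 + 56 = 61.412 N/mm

61.4 N/mm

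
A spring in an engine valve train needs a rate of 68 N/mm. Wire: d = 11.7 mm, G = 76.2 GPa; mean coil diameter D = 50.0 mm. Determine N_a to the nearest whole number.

21

N_a = Gd⁴/(8D³k) = (76.2×10³ × 11.7⁴)/(8 × 50.0³ × 68)
    = 1.4279e+09 / 6.8e+07 = 21 → 21 coils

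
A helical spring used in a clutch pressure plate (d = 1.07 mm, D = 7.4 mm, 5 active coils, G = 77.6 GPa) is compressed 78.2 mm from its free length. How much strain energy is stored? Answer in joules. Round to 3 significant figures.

k = Gd⁴/(8D³N_a) = (77.6×10³)(1.07⁴)/(8·7.4³·5) = 6.2754 N/mm
U = ½kδ² = 0.5 × 6.2754 × 78.2² = 19188 N·mm = 19.188 J

19.2 J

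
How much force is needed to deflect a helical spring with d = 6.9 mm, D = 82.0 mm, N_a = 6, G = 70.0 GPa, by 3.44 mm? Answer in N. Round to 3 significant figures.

20.6 N

k = Gd⁴/(8D³N_a) = (70.0×10³)(6.9⁴)/(8·82.0³·6) = 5.9953 N/mm
F = k·δ = 5.9953 × 3.44 = 20.624 N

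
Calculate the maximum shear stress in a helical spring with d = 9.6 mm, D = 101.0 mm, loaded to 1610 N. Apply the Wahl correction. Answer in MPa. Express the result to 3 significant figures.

Spring index C = D/d = 101.0/9.6 = 10.5208
K_W = (4C−1)/(4C−4) + 0.615/C = 41.083/38.083 + 0.0585 = 1.1372
τ₀ = 8FD/(πd³) = 8·1610·101.0/(π·9.6³) = 1.30088e+06/2779.5 = 468.03 MPa
τ_max = K·τ₀ = 1.1372 × 468.03 = 532.26 MPa

532 MPa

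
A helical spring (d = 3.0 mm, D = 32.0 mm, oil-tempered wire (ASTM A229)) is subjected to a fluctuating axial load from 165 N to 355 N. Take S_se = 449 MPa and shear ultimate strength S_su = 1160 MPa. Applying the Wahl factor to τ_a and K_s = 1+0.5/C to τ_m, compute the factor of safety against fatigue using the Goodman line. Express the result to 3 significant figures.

0.698

C = D/d = 32.0/3.0 = 10.6667; K_W = (4C−1)/(4C−4)+0.615/C = 1.1352; K_s = 1+0.5/C = 1.0469
F_a = (F_max−F_min)/2 = 95 N; F_m = (F_max+F_min)/2 = 260 N
τ_a = K_W·8F_aD/(πd³) = 1.1352 × 286.71 = 325.49 MPa
τ_m = K_s·8F_mD/(πd³) = 1.0469 × 784.69 = 821.48 MPa
Goodman: 1/n_f = τ_a/S_se + τ_m/S_su = 325.49/449 + 821.48/1160 = 0.72492 + 0.70817 = 1.4331
n_f = 1/1.4331 = 0.6978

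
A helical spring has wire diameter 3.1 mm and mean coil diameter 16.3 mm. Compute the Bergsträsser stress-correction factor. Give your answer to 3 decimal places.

C = D/d = 16.3/3.1 = 5.2581
K_B = (4C+2)/(4C−3) = 23.032/18.032 = 1.2773

1.277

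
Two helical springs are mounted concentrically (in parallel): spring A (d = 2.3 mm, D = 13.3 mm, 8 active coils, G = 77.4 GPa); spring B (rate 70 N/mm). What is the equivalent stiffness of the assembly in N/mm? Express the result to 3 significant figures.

84.4 N/mm

k_A = Gd⁴/(8D³N_a) = (77.4×10³)(2.3⁴)/(8·13.3³·8) = 14.385 N/mm
Parallel: k_eq = 14.385 + 70 = 84.385 N/mm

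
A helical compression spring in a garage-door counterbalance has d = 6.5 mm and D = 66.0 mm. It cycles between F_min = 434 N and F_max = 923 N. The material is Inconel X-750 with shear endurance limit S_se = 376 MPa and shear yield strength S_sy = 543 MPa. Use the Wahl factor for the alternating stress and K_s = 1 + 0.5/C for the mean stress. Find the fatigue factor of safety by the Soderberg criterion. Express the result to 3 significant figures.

C = D/d = 66.0/6.5 = 10.1538; K_W = (4C−1)/(4C−4)+0.615/C = 1.1425; K_s = 1+0.5/C = 1.0492
F_a = (F_max−F_min)/2 = 244.5 N; F_m = (F_max+F_min)/2 = 678.5 N
τ_a = K_W·8F_aD/(πd³) = 1.1425 × 149.63 = 170.95 MPa
τ_m = K_s·8F_mD/(πd³) = 1.0492 × 415.23 = 435.68 MPa
Soderberg: 1/n_f = τ_a/S_se + τ_m/S_sy = 170.95/376 + 435.68/543 = 0.45467 + 0.80236 = 1.257
n_f = 1/1.257 = 0.7955

0.796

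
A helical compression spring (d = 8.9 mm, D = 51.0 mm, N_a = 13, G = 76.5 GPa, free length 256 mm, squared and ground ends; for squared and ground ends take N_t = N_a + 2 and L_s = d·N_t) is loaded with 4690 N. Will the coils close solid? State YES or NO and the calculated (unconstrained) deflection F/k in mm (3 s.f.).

YES, δ = 135 mm

k = Gd⁴/(8D³N_a) = (76.5×10³)(8.9⁴)/(8·51.0³·13) = 34.792 N/mm
N_t = 15; L_s = 8.9·15 = 133.5 mm; δ_solid = L₀ − L_s = 256 − 133.5 = 122.5 mm
δ = F/k = 4690/34.792 = 134.8 mm
δ ≥ δ_solid → spring goes solid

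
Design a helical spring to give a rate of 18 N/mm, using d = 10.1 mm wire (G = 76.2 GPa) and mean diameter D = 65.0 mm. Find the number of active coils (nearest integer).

20

N_a = Gd⁴/(8D³k) = (76.2×10³ × 10.1⁴)/(8 × 65.0³ × 18)
    = 7.9294e+08 / 3.9546e+07 = 20.05 → 20 coils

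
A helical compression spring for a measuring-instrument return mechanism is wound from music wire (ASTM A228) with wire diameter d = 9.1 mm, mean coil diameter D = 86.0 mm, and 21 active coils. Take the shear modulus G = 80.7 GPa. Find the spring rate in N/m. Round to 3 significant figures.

5180 N/m

k = Gd⁴/(8D³N_a) = (80.7×10³ × 9.1⁴) / (8 × 86.0³ × 21)
  = 5.534e+08 / 1.06857e+08 = 5.1789 N/mm = 5178.9 N/m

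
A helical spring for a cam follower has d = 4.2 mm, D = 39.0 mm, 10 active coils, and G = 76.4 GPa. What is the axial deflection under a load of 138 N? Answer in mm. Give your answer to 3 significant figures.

k = Gd⁴/(8D³N_a) = (76.4×10³)(4.2⁴)/(8·39.0³·10) = 5.0096 N/mm
δ = F/k = 138 / 5.0096 = 27.547 mm

27.5 mm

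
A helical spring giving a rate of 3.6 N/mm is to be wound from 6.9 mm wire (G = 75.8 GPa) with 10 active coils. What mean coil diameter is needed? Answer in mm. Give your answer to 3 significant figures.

D = (Gd⁴/(8N_a·k))^(1/3) = (75.8×10³·6.9⁴/(8·10·3.6))^(1/3)
  = (596586)^(1/3) = 84.1830 mm

84.2 mm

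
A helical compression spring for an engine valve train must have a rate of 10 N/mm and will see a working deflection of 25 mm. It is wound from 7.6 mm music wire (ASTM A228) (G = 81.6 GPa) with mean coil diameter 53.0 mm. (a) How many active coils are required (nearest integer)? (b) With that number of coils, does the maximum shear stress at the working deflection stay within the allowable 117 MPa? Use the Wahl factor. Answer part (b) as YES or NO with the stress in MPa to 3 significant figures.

(a) 23 coils; (b) YES, τ_max = 92.7 MPa

N_a = Gd⁴/(8D³k) = (81.6×10³)(7.6⁴)/(8·53.0³·10) = 22.86 → N_a = 23
Actual rate k = Gd⁴/(8D³·23) = 9.938 N/mm
Working load F = kδ = 9.938·25 = 248.45 N
C = 53.0/7.6 = 6.9737; K_W = (4C−1)/(4C−4)+0.615/C = 1.2137
τ_max = K_W·8FD/(πd³) = 1.2137·76.386 = 92.713 MPa
τ_max ≤ 117 MPa → acceptable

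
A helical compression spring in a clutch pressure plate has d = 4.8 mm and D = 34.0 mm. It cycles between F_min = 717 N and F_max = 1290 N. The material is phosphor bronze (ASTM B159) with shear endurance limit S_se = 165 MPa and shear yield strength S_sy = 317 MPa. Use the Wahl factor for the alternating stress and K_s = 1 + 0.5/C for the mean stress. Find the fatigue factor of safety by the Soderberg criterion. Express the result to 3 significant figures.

0.233

C = D/d = 34.0/4.8 = 7.0833; K_W = (4C−1)/(4C−4)+0.615/C = 1.2101; K_s = 1+0.5/C = 1.0706
F_a = (F_max−F_min)/2 = 286.5 N; F_m = (F_max+F_min)/2 = 1003.5 N
τ_a = K_W·8F_aD/(πd³) = 1.2101 × 224.3 = 271.42 MPa
τ_m = K_s·8F_mD/(πd³) = 1.0706 × 785.62 = 841.08 MPa
Soderberg: 1/n_f = τ_a/S_se + τ_m/S_sy = 271.42/165 + 841.08/317 = 1.64498 + 2.65324 = 4.2982
n_f = 1/4.2982 = 0.2327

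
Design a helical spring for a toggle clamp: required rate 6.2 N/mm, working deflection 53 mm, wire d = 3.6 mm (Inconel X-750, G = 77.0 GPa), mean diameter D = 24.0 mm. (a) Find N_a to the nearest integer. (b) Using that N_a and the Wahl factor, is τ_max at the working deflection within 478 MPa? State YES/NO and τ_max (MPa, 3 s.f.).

N_a = Gd⁴/(8D³k) = (77.0×10³)(3.6⁴)/(8·24.0³·6.2) = 18.86 → N_a = 19
Actual rate k = Gd⁴/(8D³·19) = 6.1549 N/mm
Working load F = kδ = 6.1549·53 = 326.21 N
C = 24.0/3.6 = 6.6667; K_W = (4C−1)/(4C−4)+0.615/C = 1.2246
τ_max = K_W·8FD/(πd³) = 1.2246·427.31 = 523.29 MPa
τ_max > 478 MPa → exceeds allowable

(a) 19 coils; (b) NO, τ_max = 523 MPa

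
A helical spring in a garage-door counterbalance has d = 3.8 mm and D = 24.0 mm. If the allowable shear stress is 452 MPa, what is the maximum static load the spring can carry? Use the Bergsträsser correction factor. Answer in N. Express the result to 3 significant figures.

C = D/d = 24.0/3.8 = 6.3158
K_B = (4C+2)/(4C−3) = 27.263/22.263 = 1.2246
τ_max = K·8FD/(πd³) → F_max = τ_allow·πd³/(8DK)
F_max = 452·π·3.8³/(8·24.0·1.2246) = 77918/235.12 = 331.4 N

331 N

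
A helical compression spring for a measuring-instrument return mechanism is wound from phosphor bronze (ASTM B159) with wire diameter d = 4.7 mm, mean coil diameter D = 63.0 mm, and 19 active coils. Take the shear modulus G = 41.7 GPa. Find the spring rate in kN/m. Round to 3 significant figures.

0.535 kN/m

k = Gd⁴/(8D³N_a) = (41.7×10³ × 4.7⁴) / (8 × 63.0³ × 19)
  = 2.03483e+07 / 3.80071e+07 = 0.53538 N/mm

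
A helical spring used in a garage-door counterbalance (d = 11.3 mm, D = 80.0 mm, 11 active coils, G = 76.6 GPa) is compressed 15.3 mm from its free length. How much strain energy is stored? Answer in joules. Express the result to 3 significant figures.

3.24 J

k = Gd⁴/(8D³N_a) = (76.6×10³)(11.3⁴)/(8·80.0³·11) = 27.72 N/mm
U = ½kδ² = 0.5 × 27.72 × 15.3² = 3244.5 N·mm = 3.2445 J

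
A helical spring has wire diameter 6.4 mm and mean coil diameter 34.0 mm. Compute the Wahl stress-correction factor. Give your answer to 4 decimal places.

1.2897

C = D/d = 34.0/6.4 = 5.3125
K_W = (4C−1)/(4C−4) + 0.615/C = 20.250/17.250 + 0.1158 = 1.2897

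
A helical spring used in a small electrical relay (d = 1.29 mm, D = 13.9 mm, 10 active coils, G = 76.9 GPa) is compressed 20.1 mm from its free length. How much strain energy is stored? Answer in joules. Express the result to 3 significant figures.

0.200 J

k = Gd⁴/(8D³N_a) = (76.9×10³)(1.29⁴)/(8·13.9³·10) = 0.99118 N/mm
U = ½kδ² = 0.5 × 0.99118 × 20.1² = 200.22 N·mm = 0.20022 J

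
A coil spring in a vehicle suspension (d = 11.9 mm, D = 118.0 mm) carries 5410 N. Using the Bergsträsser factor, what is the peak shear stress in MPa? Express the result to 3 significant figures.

Spring index C = D/d = 118.0/11.9 = 9.9160
K_B = (4C+2)/(4C−3) = 41.664/36.664 = 1.1364
τ₀ = 8FD/(πd³) = 8·5410·118.0/(π·11.9³) = 5.10704e+06/5294.1 = 964.67 MPa
τ_max = K·τ₀ = 1.1364 × 964.67 = 1096.2 MPa

1100 MPa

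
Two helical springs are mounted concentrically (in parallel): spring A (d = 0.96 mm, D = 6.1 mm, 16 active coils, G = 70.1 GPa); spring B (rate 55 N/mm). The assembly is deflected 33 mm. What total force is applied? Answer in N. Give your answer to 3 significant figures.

1880 N

k_A = Gd⁴/(8D³N_a) = (70.1×10³)(0.96⁴)/(8·6.1³·16) = 2.0493 N/mm
Parallel: k_eq = 2.0493 + 55 = 57.049 N/mm
F = k_eq·δ = 57.049·33 = 1882.6 N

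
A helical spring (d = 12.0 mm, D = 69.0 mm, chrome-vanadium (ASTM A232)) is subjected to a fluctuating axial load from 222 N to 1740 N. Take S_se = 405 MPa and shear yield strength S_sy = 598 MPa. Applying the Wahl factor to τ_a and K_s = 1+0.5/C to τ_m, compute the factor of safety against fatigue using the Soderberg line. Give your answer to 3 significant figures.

2.37

C = D/d = 69.0/12.0 = 5.7500; K_W = (4C−1)/(4C−4)+0.615/C = 1.2649; K_s = 1+0.5/C = 1.0870
F_a = (F_max−F_min)/2 = 759 N; F_m = (F_max+F_min)/2 = 981 N
τ_a = K_W·8F_aD/(πd³) = 1.2649 × 77.177 = 97.617 MPa
τ_m = K_s·8F_mD/(πd³) = 1.0870 × 99.75 = 108.42 MPa
Soderberg: 1/n_f = τ_a/S_se + τ_m/S_sy = 97.617/405 + 108.42/598 = 0.24103 + 0.18131 = 0.42234
n_f = 1/0.42234 = 2.368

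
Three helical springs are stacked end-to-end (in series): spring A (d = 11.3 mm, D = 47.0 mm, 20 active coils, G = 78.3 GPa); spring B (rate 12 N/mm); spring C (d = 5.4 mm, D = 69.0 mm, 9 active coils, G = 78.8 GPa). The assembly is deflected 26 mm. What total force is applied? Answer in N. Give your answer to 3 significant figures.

57.9 N

k_A = Gd⁴/(8D³N_a) = (78.3×10³)(11.3⁴)/(8·47.0³·20) = 76.853 N/mm
k_C = Gd⁴/(8D³N_a) = (78.8×10³)(5.4⁴)/(8·69.0³·9) = 2.8328 N/mm
Series: 1/k_eq = 1/76.853 + 1/12 + 1/2.8328 = 0.44935; k_eq = 2.2254 N/mm
F = k_eq·δ = 2.2254·26 = 57.862 N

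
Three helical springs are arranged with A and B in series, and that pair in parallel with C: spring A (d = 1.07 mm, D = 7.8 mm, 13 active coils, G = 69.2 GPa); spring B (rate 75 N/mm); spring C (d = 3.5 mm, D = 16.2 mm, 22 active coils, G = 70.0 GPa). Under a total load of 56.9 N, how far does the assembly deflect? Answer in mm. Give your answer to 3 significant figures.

3.59 mm

k_A = Gd⁴/(8D³N_a) = (69.2×10³)(1.07⁴)/(8·7.8³·13) = 1.8379 N/mm
k_C = Gd⁴/(8D³N_a) = (70.0×10³)(3.5⁴)/(8·16.2³·22) = 14.038 N/mm
Springs A,B series: k_AB = 1/(1/1.8379+1/75) = 1.7939 N/mm; parallel with C: k_eq = 1.7939+14.038 = 15.832 N/mm
δ = F/k_eq = 56.9/15.832 = 3.5939 mm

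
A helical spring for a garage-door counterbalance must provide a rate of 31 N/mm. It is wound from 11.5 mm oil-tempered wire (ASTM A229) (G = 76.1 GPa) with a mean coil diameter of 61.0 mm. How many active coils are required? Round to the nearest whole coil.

24

N_a = Gd⁴/(8D³k) = (76.1×10³ × 11.5⁴)/(8 × 61.0³ × 31)
    = 1.33099e+09 / 5.62913e+07 = 23.64 → 24 coils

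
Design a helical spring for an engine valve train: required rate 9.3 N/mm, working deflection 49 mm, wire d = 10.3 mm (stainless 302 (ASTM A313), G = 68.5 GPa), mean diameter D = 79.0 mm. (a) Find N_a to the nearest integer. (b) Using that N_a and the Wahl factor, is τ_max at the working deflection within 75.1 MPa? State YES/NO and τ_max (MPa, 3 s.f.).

N_a = Gd⁴/(8D³k) = (68.5×10³)(10.3⁴)/(8·79.0³·9.3) = 21.02 → N_a = 21
Actual rate k = Gd⁴/(8D³·21) = 9.3078 N/mm
Working load F = kδ = 9.3078·49 = 456.08 N
C = 79.0/10.3 = 7.6699; K_W = (4C−1)/(4C−4)+0.615/C = 1.1926
τ_max = K_W·8FD/(πd³) = 1.1926·83.965 = 100.14 MPa
τ_max > 75.1 MPa → exceeds allowable

(a) 21 coils; (b) NO, τ_max = 100 MPa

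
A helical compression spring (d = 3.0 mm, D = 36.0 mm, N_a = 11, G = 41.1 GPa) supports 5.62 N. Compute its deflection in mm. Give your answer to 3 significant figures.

k = Gd⁴/(8D³N_a) = (41.1×10³)(3.0⁴)/(8·36.0³·11) = 0.81084 N/mm
δ = F/k = 5.62 / 0.81084 = 6.9311 mm

6.93 mm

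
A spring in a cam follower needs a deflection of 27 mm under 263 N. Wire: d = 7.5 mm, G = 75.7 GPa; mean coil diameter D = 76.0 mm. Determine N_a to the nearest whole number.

Required rate k = F/δ = 263/27 = 9.7407 N/mm
N_a = Gd⁴/(8D³k) = (75.7×10³ × 7.5⁴)/(8 × 76.0³ × 9.7407)
    = 2.3952e+08 / 3.42076e+07 = 7.002 → 7 coils

7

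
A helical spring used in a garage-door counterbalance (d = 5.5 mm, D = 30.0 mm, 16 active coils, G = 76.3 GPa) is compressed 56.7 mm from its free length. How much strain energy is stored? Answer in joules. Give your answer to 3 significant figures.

k = Gd⁴/(8D³N_a) = (76.3×10³)(5.5⁴)/(8·30.0³·16) = 20.202 N/mm
U = ½kδ² = 0.5 × 20.202 × 56.7² = 32474 N·mm = 32.474 J

32.5 J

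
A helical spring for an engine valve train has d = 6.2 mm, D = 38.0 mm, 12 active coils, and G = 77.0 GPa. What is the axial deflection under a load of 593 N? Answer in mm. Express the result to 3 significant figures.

k = Gd⁴/(8D³N_a) = (77.0×10³)(6.2⁴)/(8·38.0³·12) = 21.599 N/mm
δ = F/k = 593 / 21.599 = 27.455 mm

27.5 mm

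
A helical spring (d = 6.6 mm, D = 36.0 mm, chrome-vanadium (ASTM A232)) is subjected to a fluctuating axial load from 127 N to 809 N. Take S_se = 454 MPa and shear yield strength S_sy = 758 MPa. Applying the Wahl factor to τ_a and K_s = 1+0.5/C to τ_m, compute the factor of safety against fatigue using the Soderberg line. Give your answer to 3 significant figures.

C = D/d = 36.0/6.6 = 5.4545; K_W = (4C−1)/(4C−4)+0.615/C = 1.2811; K_s = 1+0.5/C = 1.0917
F_a = (F_max−F_min)/2 = 341 N; F_m = (F_max+F_min)/2 = 468 N
τ_a = K_W·8F_aD/(πd³) = 1.2811 × 108.73 = 139.3 MPa
τ_m = K_s·8F_mD/(πd³) = 1.0917 × 149.23 = 162.91 MPa
Soderberg: 1/n_f = τ_a/S_se + τ_m/S_sy = 139.3/454 + 162.91/758 = 0.30683 + 0.21492 = 0.52175
n_f = 1/0.52175 = 1.917

1.92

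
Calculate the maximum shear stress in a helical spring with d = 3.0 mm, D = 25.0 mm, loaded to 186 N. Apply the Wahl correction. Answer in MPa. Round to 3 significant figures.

516 MPa

Spring index C = D/d = 25.0/3.0 = 8.3333
K_W = (4C−1)/(4C−4) + 0.615/C = 32.333/29.333 + 0.0738 = 1.1761
τ₀ = 8FD/(πd³) = 8·186·25.0/(π·3.0³) = 37200/84.823 = 438.56 MPa
τ_max = K·τ₀ = 1.1761 × 438.56 = 515.78 MPa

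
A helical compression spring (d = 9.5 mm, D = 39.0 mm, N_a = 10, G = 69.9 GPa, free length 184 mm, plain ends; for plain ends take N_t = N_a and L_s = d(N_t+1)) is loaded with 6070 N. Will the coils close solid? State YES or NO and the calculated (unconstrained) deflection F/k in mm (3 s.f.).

k = Gd⁴/(8D³N_a) = (69.9×10³)(9.5⁴)/(8·39.0³·10) = 119.97 N/mm
N_t = 10; L_s = 9.5·11 = 104.5 mm; δ_solid = L₀ − L_s = 184 − 104.5 = 79.5 mm
δ = F/k = 6070/119.97 = 50.594 mm
δ < δ_solid → spring does not go solid

NO, δ = 50.6 mm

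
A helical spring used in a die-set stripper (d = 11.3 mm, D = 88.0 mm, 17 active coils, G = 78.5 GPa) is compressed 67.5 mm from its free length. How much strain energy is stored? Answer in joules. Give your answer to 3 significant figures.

k = Gd⁴/(8D³N_a) = (78.5×10³)(11.3⁴)/(8·88.0³·17) = 13.81 N/mm
U = ½kδ² = 0.5 × 13.81 × 67.5² = 31461 N·mm = 31.461 J

31.5 J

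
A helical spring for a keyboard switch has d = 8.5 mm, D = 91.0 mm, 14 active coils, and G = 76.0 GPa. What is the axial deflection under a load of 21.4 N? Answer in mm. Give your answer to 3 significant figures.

4.55 mm

k = Gd⁴/(8D³N_a) = (76.0×10³)(8.5⁴)/(8·91.0³·14) = 4.7005 N/mm
δ = F/k = 21.4 / 4.7005 = 4.5527 mm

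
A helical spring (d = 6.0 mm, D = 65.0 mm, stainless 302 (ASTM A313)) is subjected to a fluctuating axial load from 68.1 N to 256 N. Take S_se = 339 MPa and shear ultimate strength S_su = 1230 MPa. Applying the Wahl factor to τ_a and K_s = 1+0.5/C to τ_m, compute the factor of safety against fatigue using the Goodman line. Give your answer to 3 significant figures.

C = D/d = 65.0/6.0 = 10.8333; K_W = (4C−1)/(4C−4)+0.615/C = 1.1330; K_s = 1+0.5/C = 1.0462
F_a = (F_max−F_min)/2 = 93.95 N; F_m = (F_max+F_min)/2 = 162.05 N
τ_a = K_W·8F_aD/(πd³) = 1.1330 × 71.994 = 81.572 MPa
τ_m = K_s·8F_mD/(πd³) = 1.0462 × 124.18 = 129.91 MPa
Goodman: 1/n_f = τ_a/S_se + τ_m/S_su = 81.572/339 + 129.91/1230 = 0.24063 + 0.10562 = 0.34624
n_f = 1/0.34624 = 2.888

2.89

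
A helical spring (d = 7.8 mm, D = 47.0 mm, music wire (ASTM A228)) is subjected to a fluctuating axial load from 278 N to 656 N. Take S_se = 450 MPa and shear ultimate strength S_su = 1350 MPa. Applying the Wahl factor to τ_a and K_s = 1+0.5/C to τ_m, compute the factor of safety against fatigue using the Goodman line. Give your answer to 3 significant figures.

4.40

C = D/d = 47.0/7.8 = 6.0256; K_W = (4C−1)/(4C−4)+0.615/C = 1.2513; K_s = 1+0.5/C = 1.0830
F_a = (F_max−F_min)/2 = 189 N; F_m = (F_max+F_min)/2 = 467 N
τ_a = K_W·8F_aD/(πd³) = 1.2513 × 47.667 = 59.645 MPa
τ_m = K_s·8F_mD/(πd³) = 1.0830 × 117.78 = 127.55 MPa
Goodman: 1/n_f = τ_a/S_se + τ_m/S_su = 59.645/450 + 127.55/1350 = 0.13255 + 0.09448 = 0.22703
n_f = 1/0.22703 = 4.405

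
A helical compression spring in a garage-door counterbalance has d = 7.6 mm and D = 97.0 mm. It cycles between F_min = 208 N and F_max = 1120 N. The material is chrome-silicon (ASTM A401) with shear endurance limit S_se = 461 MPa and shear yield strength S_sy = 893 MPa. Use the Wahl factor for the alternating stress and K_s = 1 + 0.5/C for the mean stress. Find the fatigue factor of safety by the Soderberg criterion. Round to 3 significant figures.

C = D/d = 97.0/7.6 = 12.7632; K_W = (4C−1)/(4C−4)+0.615/C = 1.1119; K_s = 1+0.5/C = 1.0392
F_a = (F_max−F_min)/2 = 456 N; F_m = (F_max+F_min)/2 = 664 N
τ_a = K_W·8F_aD/(πd³) = 1.1119 × 256.59 = 285.31 MPa
τ_m = K_s·8F_mD/(πd³) = 1.0392 × 373.63 = 388.26 MPa
Soderberg: 1/n_f = τ_a/S_se + τ_m/S_sy = 285.31/461 + 388.26/893 = 0.61890 + 0.43479 = 1.0537
n_f = 1/1.0537 = 0.9491

0.949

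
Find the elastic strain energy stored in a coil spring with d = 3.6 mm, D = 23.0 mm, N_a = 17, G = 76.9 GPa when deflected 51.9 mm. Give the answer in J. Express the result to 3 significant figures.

10.5 J

k = Gd⁴/(8D³N_a) = (76.9×10³)(3.6⁴)/(8·23.0³·17) = 7.8057 N/mm
U = ½kδ² = 0.5 × 7.8057 × 51.9² = 10513 N·mm = 10.513 J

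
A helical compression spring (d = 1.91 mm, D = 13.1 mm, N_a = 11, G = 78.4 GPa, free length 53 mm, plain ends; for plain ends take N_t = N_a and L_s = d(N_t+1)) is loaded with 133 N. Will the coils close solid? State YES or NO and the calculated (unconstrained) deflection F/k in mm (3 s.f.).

k = Gd⁴/(8D³N_a) = (78.4×10³)(1.91⁴)/(8·13.1³·11) = 5.2742 N/mm
N_t = 11; L_s = 1.91·12 = 22.92 mm; δ_solid = L₀ − L_s = 53 − 22.92 = 30.08 mm
δ = F/k = 133/5.2742 = 25.217 mm
δ < δ_solid → spring does not go solid

NO, δ = 25.2 mm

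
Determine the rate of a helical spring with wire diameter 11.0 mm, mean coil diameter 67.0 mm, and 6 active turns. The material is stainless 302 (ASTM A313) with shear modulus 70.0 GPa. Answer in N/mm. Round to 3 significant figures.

k = Gd⁴/(8D³N_a) = (70.0×10³ × 11.0⁴) / (8 × 67.0³ × 6)
  = 1.02487e+09 / 1.44366e+07 = 70.991 N/mm

71.0 N/mm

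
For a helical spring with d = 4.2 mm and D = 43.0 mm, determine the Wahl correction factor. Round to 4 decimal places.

C = D/d = 43.0/4.2 = 10.2381
K_W = (4C−1)/(4C−4) + 0.615/C = 39.952/36.952 + 0.0601 = 1.1413

1.1413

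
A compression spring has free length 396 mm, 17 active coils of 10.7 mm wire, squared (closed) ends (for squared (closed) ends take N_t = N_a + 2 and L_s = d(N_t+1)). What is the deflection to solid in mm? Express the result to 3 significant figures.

N_t = 19; L_s = 10.7·20 = 214 mm
δ_solid = L₀ − L_s = 396 − 214 = 182 mm

182 mm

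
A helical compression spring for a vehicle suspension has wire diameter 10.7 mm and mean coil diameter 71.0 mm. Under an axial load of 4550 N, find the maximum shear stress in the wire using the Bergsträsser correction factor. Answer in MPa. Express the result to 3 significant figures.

814 MPa

Spring index C = D/d = 71.0/10.7 = 6.6355
K_B = (4C+2)/(4C−3) = 28.542/23.542 = 1.2124
τ₀ = 8FD/(πd³) = 8·4550·71.0/(π·10.7³) = 2.5844e+06/3848.6 = 671.52 MPa
τ_max = K·τ₀ = 1.2124 × 671.52 = 814.14 MPa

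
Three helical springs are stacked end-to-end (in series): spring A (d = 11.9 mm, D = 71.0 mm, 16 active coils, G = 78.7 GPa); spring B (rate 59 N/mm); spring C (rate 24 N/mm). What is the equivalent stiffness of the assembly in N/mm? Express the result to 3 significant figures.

11.4 N/mm

k_A = Gd⁴/(8D³N_a) = (78.7×10³)(11.9⁴)/(8·71.0³·16) = 34.449 N/mm
Series: 1/k_eq = 1/34.449 + 1/59 + 1/24 = 0.087644; k_eq = 11.41 N/mm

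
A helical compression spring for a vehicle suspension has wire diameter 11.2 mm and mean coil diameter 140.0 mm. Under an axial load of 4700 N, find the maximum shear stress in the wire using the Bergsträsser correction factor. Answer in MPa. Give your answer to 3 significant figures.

1320 MPa

Spring index C = D/d = 140.0/11.2 = 12.5000
K_B = (4C+2)/(4C−3) = 52.000/47.000 = 1.1064
τ₀ = 8FD/(πd³) = 8·4700·140.0/(π·11.2³) = 5.264e+06/4413.7 = 1192.6 MPa
τ_max = K·τ₀ = 1.1064 × 1192.6 = 1319.5 MPa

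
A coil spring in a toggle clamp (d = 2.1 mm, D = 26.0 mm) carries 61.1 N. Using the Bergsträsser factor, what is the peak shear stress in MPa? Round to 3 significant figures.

Spring index C = D/d = 26.0/2.1 = 12.3810
K_B = (4C+2)/(4C−3) = 51.524/46.524 = 1.1075
τ₀ = 8FD/(πd³) = 8·61.1·26.0/(π·2.1³) = 12708.8/29.094 = 436.81 MPa
τ_max = K·τ₀ = 1.1075 × 436.81 = 483.76 MPa

484 MPa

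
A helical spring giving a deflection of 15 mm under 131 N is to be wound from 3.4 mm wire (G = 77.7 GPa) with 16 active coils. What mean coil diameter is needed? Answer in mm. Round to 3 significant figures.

21.0 mm

Required rate k = F/δ = 131/15 = 8.7333 N/mm
D = (Gd⁴/(8N_a·k))^(1/3) = (77.7×10³·3.4⁴/(8·16·8.7333))^(1/3)
  = (9288.52)^(1/3) = 21.0208 mm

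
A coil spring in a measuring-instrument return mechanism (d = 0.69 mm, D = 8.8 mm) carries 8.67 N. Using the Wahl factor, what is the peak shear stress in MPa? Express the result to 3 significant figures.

Spring index C = D/d = 8.8/0.69 = 12.7536
K_W = (4C−1)/(4C−4) + 0.615/C = 50.014/47.014 + 0.0482 = 1.1120
τ₀ = 8FD/(πd³) = 8·8.67·8.8/(π·0.69³) = 610.368/1.032 = 591.42 MPa
τ_max = K·τ₀ = 1.1120 × 591.42 = 657.68 MPa

658 MPa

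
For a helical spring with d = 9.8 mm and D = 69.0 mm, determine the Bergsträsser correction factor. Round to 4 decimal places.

C = D/d = 69.0/9.8 = 7.0408
K_B = (4C+2)/(4C−3) = 30.163/25.163 = 1.1987

1.1987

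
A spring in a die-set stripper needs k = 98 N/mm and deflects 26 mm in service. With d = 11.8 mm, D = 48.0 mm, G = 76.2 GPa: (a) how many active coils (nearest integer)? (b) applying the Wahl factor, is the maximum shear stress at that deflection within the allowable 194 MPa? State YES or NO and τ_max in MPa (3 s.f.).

N_a = Gd⁴/(8D³k) = (76.2×10³)(11.8⁴)/(8·48.0³·98) = 17.04 → N_a = 17
Actual rate k = Gd⁴/(8D³·17) = 98.225 N/mm
Working load F = kδ = 98.225·26 = 2553.8 N
C = 48.0/11.8 = 4.0678; K_W = (4C−1)/(4C−4)+0.615/C = 1.3957
τ_max = K_W·8FD/(πd³) = 1.3957·189.99 = 265.16 MPa
τ_max > 194 MPa → exceeds allowable

(a) 17 coils; (b) NO, τ_max = 265 MPa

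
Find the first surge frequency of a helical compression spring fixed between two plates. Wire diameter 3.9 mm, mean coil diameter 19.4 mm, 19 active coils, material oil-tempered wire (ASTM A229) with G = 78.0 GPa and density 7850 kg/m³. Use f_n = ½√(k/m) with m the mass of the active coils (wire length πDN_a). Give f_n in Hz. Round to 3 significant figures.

193 Hz

k = Gd⁴/(8D³N_a) = (78.0×10³)(3.9⁴)/(8·19.4³·19) = 16.259 N/mm = 16259 N/m
Wire length L = πDN_a = π·19.4·19 = 1158 mm
m = ρ·(πd²/4)·L = 7850 × 11.946×10⁻⁶ m² × 1.158 m = 0.10859 kg
f_n = ½√(k/m) = 0.5·√(16259/0.10859) = 0.5·√(1.4973e+05) = 193.48 Hz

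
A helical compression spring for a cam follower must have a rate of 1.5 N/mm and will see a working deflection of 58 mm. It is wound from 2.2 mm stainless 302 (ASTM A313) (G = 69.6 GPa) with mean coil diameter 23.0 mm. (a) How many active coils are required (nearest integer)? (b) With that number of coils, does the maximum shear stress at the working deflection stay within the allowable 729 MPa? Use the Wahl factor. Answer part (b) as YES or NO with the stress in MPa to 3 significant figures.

N_a = Gd⁴/(8D³k) = (69.6×10³)(2.2⁴)/(8·23.0³·1.5) = 11.17 → N_a = 11
Actual rate k = Gd⁴/(8D³·11) = 1.5228 N/mm
Working load F = kδ = 1.5228·58 = 88.321 N
C = 23.0/2.2 = 10.4545; K_W = (4C−1)/(4C−4)+0.615/C = 1.1382
τ_max = K_W·8FD/(πd³) = 1.1382·485.8 = 552.92 MPa
τ_max ≤ 729 MPa → acceptable

(a) 11 coils; (b) YES, τ_max = 553 MPa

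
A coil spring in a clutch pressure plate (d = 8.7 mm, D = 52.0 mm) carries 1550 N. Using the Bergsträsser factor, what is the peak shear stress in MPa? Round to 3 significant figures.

386 MPa

Spring index C = D/d = 52.0/8.7 = 5.9770
K_B = (4C+2)/(4C−3) = 25.908/20.908 = 1.2391
τ₀ = 8FD/(πd³) = 8·1550·52.0/(π·8.7³) = 644800/2068.7 = 311.69 MPa
τ_max = K·τ₀ = 1.2391 × 311.69 = 386.22 MPa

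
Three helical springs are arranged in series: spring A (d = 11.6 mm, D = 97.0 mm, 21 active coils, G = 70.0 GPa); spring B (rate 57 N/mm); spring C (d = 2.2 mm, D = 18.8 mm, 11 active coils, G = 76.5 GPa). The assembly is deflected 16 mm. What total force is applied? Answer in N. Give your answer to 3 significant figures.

k_A = Gd⁴/(8D³N_a) = (70.0×10³)(11.6⁴)/(8·97.0³·21) = 8.2662 N/mm
k_C = Gd⁴/(8D³N_a) = (76.5×10³)(2.2⁴)/(8·18.8³·11) = 3.0648 N/mm
Series: 1/k_eq = 1/8.2662 + 1/57 + 1/3.0648 = 0.46481; k_eq = 2.1514 N/mm
F = k_eq·δ = 2.1514·16 = 34.423 N

34.4 N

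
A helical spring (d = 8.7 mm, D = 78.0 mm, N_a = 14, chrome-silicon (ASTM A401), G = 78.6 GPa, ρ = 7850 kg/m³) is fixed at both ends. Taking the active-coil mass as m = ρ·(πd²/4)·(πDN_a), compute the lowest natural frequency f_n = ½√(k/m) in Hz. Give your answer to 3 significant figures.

k = Gd⁴/(8D³N_a) = (78.6×10³)(8.7⁴)/(8·78.0³·14) = 8.4722 N/mm = 8472.2 N/m
Wire length L = πDN_a = π·78.0·14 = 3430.6 mm
m = ρ·(πd²/4)·L = 7850 × 59.447×10⁻⁶ m² × 3.4306 m = 1.6009 kg
f_n = ½√(k/m) = 0.5·√(8472.2/1.6009) = 0.5·√(5292.1) = 36.373 Hz

36.4 Hz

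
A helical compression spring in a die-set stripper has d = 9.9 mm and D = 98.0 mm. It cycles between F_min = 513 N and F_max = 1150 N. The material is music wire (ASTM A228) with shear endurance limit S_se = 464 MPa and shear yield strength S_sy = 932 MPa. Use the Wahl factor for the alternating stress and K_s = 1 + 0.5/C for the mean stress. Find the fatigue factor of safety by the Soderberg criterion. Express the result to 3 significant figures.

2.26

C = D/d = 98.0/9.9 = 9.8990; K_W = (4C−1)/(4C−4)+0.615/C = 1.1464; K_s = 1+0.5/C = 1.0505
F_a = (F_max−F_min)/2 = 318.5 N; F_m = (F_max+F_min)/2 = 831.5 N
τ_a = K_W·8F_aD/(πd³) = 1.1464 × 81.916 = 93.909 MPa
τ_m = K_s·8F_mD/(πd³) = 1.0505 × 213.86 = 224.66 MPa
Soderberg: 1/n_f = τ_a/S_se + τ_m/S_sy = 93.909/464 + 224.66/932 = 0.20239 + 0.24105 = 0.44344
n_f = 1/0.44344 = 2.255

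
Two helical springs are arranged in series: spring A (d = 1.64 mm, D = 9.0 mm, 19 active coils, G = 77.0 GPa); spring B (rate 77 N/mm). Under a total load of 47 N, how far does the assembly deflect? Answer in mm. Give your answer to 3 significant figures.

k_A = Gd⁴/(8D³N_a) = (77.0×10³)(1.64⁴)/(8·9.0³·19) = 5.0268 N/mm
Series: 1/k_eq = 1/5.0268 + 1/77 = 0.21192; k_eq = 4.7188 N/mm
δ = F/k_eq = 47/4.7188 = 9.9602 mm

9.96 mm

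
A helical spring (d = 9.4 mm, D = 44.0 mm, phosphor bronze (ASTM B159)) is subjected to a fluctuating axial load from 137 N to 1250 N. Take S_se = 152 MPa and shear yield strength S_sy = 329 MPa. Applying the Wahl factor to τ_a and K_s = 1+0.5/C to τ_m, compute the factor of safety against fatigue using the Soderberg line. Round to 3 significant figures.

1.03

C = D/d = 44.0/9.4 = 4.6809; K_W = (4C−1)/(4C−4)+0.615/C = 1.3351; K_s = 1+0.5/C = 1.1068
F_a = (F_max−F_min)/2 = 556.5 N; F_m = (F_max+F_min)/2 = 693.5 N
τ_a = K_W·8F_aD/(πd³) = 1.3351 × 75.071 = 100.23 MPa
τ_m = K_s·8F_mD/(πd³) = 1.1068 × 93.553 = 103.55 MPa
Soderberg: 1/n_f = τ_a/S_se + τ_m/S_sy = 100.23/152 + 103.55/329 = 0.65941 + 0.31473 = 0.97414
n_f = 1/0.97414 = 1.027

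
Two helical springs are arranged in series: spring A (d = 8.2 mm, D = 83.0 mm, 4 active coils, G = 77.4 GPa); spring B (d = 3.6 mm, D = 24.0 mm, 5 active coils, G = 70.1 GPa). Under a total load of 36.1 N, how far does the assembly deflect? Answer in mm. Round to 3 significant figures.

k_A = Gd⁴/(8D³N_a) = (77.4×10³)(8.2⁴)/(8·83.0³·4) = 19.125 N/mm
k_B = Gd⁴/(8D³N_a) = (70.1×10³)(3.6⁴)/(8·24.0³·5) = 21.293 N/mm
Series: 1/k_eq = 1/19.125 + 1/21.293 = 0.09925; k_eq = 10.076 N/mm
δ = F/k_eq = 36.1/10.076 = 3.5829 mm

3.58 mm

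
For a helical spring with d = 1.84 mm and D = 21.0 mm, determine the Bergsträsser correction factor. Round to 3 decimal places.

1.117

C = D/d = 21.0/1.84 = 11.4130
K_B = (4C+2)/(4C−3) = 47.652/42.652 = 1.1172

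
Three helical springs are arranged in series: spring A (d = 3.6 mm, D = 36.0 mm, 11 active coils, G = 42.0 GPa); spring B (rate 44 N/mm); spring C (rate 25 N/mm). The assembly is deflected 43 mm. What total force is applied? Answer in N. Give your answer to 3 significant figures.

k_A = Gd⁴/(8D³N_a) = (42.0×10³)(3.6⁴)/(8·36.0³·11) = 1.7182 N/mm
Series: 1/k_eq = 1/1.7182 + 1/44 + 1/25 = 0.64474; k_eq = 1.551 N/mm
F = k_eq·δ = 1.551·43 = 66.694 N

66.7 N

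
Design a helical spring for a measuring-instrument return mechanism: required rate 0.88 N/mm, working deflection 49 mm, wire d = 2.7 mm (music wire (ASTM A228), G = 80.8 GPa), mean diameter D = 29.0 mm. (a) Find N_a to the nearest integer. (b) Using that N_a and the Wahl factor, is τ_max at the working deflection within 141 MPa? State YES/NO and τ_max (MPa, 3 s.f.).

N_a = Gd⁴/(8D³k) = (80.8×10³)(2.7⁴)/(8·29.0³·0.88) = 25.01 → N_a = 25
Actual rate k = Gd⁴/(8D³·25) = 0.88032 N/mm
Working load F = kδ = 0.88032·49 = 43.136 N
C = 29.0/2.7 = 10.7407; K_W = (4C−1)/(4C−4)+0.615/C = 1.1343
τ_max = K_W·8FD/(πd³) = 1.1343·161.84 = 183.57 MPa
τ_max > 141 MPa → exceeds allowable

(a) 25 coils; (b) NO, τ_max = 184 MPa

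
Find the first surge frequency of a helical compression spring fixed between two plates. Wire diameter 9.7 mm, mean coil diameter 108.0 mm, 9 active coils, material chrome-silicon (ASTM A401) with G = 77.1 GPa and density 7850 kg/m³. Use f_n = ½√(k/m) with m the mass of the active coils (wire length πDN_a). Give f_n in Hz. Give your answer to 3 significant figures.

32.6 Hz

k = Gd⁴/(8D³N_a) = (77.1×10³)(9.7⁴)/(8·108.0³·9) = 7.5255 N/mm = 7525.5 N/m
Wire length L = πDN_a = π·108.0·9 = 3053.6 mm
m = ρ·(πd²/4)·L = 7850 × 73.898×10⁻⁶ m² × 3.0536 m = 1.7714 kg
f_n = ½√(k/m) = 0.5·√(7525.5/1.7714) = 0.5·√(4248.3) = 32.59 Hz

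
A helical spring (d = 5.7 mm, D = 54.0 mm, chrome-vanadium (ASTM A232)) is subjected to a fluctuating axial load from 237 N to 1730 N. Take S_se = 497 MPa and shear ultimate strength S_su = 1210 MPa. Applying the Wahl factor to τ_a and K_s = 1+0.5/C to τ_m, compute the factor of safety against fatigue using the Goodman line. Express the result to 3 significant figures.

C = D/d = 54.0/5.7 = 9.4737; K_W = (4C−1)/(4C−4)+0.615/C = 1.1534; K_s = 1+0.5/C = 1.0528
F_a = (F_max−F_min)/2 = 746.5 N; F_m = (F_max+F_min)/2 = 983.5 N
τ_a = K_W·8F_aD/(πd³) = 1.1534 × 554.29 = 639.34 MPa
τ_m = K_s·8F_mD/(πd³) = 1.0528 × 730.27 = 768.81 MPa
Goodman: 1/n_f = τ_a/S_se + τ_m/S_su = 639.34/497 + 768.81/1210 = 1.28639 + 0.63538 = 1.9218
n_f = 1/1.9218 = 0.5204

0.520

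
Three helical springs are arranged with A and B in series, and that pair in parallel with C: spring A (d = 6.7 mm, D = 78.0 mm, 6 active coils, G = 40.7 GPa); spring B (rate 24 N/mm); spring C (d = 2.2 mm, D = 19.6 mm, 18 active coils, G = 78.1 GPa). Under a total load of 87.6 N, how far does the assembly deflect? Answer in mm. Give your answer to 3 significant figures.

k_A = Gd⁴/(8D³N_a) = (40.7×10³)(6.7⁴)/(8·78.0³·6) = 3.6005 N/mm
k_C = Gd⁴/(8D³N_a) = (78.1×10³)(2.2⁴)/(8·19.6³·18) = 1.6874 N/mm
Springs A,B series: k_AB = 1/(1/3.6005+1/24) = 3.1308 N/mm; parallel with C: k_eq = 3.1308+1.6874 = 4.8182 N/mm
δ = F/k_eq = 87.6/4.8182 = 18.181 mm

18.2 mm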